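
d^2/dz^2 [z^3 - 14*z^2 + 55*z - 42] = 6*z - 28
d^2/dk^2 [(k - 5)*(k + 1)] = 2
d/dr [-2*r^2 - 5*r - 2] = -4*r - 5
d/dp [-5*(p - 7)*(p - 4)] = 55 - 10*p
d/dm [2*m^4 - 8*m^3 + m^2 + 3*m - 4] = 8*m^3 - 24*m^2 + 2*m + 3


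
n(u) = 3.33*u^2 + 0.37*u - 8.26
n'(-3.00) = -19.61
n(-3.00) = 20.60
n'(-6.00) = -39.59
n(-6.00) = 109.40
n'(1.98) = 13.56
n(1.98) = 5.53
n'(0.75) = 5.36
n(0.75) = -6.11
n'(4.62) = 31.14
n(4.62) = 64.53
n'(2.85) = 19.35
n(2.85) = 19.84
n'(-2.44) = -15.88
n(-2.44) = 10.66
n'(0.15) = 1.37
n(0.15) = -8.13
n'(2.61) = 17.75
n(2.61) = 15.39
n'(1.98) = 13.56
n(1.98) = 5.53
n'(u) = 6.66*u + 0.37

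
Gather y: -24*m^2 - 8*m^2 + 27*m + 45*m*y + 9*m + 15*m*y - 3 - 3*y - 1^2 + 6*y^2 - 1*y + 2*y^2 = -32*m^2 + 36*m + 8*y^2 + y*(60*m - 4) - 4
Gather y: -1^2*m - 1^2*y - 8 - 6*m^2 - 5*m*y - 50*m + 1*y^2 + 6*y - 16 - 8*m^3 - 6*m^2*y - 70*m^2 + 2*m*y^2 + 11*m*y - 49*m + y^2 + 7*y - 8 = -8*m^3 - 76*m^2 - 100*m + y^2*(2*m + 2) + y*(-6*m^2 + 6*m + 12) - 32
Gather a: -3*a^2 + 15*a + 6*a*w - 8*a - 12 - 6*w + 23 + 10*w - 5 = -3*a^2 + a*(6*w + 7) + 4*w + 6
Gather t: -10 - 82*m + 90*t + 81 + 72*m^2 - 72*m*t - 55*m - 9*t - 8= 72*m^2 - 137*m + t*(81 - 72*m) + 63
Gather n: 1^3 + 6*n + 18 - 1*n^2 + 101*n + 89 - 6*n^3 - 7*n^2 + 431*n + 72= -6*n^3 - 8*n^2 + 538*n + 180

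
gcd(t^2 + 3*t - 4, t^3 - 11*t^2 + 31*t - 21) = t - 1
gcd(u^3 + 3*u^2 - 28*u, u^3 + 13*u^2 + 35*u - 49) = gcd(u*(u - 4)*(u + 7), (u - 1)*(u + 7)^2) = u + 7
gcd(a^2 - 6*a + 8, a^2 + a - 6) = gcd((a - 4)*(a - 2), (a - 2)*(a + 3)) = a - 2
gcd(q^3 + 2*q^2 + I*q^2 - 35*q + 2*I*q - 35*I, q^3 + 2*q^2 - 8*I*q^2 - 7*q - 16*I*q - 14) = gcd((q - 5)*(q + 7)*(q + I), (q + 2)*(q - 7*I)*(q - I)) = 1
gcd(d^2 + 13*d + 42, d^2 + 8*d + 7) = d + 7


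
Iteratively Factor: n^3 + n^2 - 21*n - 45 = (n + 3)*(n^2 - 2*n - 15) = (n + 3)^2*(n - 5)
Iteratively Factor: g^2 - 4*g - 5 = (g + 1)*(g - 5)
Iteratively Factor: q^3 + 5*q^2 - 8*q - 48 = (q - 3)*(q^2 + 8*q + 16) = (q - 3)*(q + 4)*(q + 4)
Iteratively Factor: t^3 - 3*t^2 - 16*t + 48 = (t + 4)*(t^2 - 7*t + 12) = (t - 3)*(t + 4)*(t - 4)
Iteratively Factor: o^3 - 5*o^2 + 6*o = (o - 3)*(o^2 - 2*o) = (o - 3)*(o - 2)*(o)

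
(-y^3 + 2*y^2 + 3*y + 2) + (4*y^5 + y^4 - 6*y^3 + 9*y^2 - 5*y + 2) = 4*y^5 + y^4 - 7*y^3 + 11*y^2 - 2*y + 4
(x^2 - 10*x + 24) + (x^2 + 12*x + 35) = 2*x^2 + 2*x + 59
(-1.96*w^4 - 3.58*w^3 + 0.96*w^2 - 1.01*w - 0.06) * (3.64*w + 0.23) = -7.1344*w^5 - 13.482*w^4 + 2.671*w^3 - 3.4556*w^2 - 0.4507*w - 0.0138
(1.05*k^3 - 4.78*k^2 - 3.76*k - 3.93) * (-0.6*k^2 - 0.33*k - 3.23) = -0.63*k^5 + 2.5215*k^4 + 0.4419*k^3 + 19.0382*k^2 + 13.4417*k + 12.6939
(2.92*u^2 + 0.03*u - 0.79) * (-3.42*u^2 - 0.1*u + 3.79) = -9.9864*u^4 - 0.3946*u^3 + 13.7656*u^2 + 0.1927*u - 2.9941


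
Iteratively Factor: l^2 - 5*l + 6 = (l - 2)*(l - 3)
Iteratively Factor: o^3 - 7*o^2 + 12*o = (o - 3)*(o^2 - 4*o) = (o - 4)*(o - 3)*(o)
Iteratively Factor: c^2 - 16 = (c - 4)*(c + 4)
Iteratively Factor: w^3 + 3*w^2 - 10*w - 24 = (w + 4)*(w^2 - w - 6) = (w - 3)*(w + 4)*(w + 2)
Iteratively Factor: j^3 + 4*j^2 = (j)*(j^2 + 4*j) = j*(j + 4)*(j)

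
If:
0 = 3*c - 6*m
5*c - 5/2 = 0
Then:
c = 1/2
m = 1/4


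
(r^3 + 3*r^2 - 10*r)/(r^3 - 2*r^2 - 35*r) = (r - 2)/(r - 7)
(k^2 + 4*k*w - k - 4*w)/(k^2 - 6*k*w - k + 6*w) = (-k - 4*w)/(-k + 6*w)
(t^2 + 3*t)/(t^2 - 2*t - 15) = t/(t - 5)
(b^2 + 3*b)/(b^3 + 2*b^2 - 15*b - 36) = b/(b^2 - b - 12)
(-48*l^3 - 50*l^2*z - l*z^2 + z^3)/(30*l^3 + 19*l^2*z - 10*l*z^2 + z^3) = (-48*l^2 - 2*l*z + z^2)/(30*l^2 - 11*l*z + z^2)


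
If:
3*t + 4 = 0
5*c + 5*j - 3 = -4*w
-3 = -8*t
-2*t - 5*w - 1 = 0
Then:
No Solution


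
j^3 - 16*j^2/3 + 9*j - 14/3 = (j - 7/3)*(j - 2)*(j - 1)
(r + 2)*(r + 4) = r^2 + 6*r + 8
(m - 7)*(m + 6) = m^2 - m - 42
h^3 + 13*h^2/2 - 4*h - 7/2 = (h - 1)*(h + 1/2)*(h + 7)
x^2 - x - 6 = (x - 3)*(x + 2)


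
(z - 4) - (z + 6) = -10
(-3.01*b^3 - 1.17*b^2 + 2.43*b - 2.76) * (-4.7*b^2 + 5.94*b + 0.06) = 14.147*b^5 - 12.3804*b^4 - 18.5514*b^3 + 27.336*b^2 - 16.2486*b - 0.1656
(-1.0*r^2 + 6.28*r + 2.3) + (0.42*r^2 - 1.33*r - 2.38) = -0.58*r^2 + 4.95*r - 0.0800000000000001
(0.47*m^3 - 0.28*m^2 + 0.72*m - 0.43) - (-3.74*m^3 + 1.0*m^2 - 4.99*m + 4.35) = 4.21*m^3 - 1.28*m^2 + 5.71*m - 4.78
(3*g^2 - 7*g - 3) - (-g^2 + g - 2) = 4*g^2 - 8*g - 1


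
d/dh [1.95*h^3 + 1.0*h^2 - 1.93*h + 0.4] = 5.85*h^2 + 2.0*h - 1.93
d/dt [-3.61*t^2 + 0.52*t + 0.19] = 0.52 - 7.22*t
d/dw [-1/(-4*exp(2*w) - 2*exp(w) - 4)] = (-4*exp(w) - 1)*exp(w)/(2*(2*exp(2*w) + exp(w) + 2)^2)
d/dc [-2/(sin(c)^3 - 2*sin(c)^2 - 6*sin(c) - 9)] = 2*(3*sin(c)^2 - 4*sin(c) - 6)*cos(c)/(sin(c)^3 - 2*sin(c)^2 - 6*sin(c) - 9)^2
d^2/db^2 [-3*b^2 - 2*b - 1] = -6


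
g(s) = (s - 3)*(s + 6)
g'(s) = 2*s + 3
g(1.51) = -11.19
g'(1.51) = 6.02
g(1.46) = -11.49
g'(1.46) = 5.92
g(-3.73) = -15.28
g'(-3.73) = -4.46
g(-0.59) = -19.42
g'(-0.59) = 1.82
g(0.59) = -15.88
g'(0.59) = 4.18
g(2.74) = -2.27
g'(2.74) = 8.48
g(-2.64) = -18.95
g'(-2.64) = -2.28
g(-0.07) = -18.21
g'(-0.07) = 2.86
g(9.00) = 90.00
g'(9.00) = 21.00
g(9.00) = 90.00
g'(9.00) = 21.00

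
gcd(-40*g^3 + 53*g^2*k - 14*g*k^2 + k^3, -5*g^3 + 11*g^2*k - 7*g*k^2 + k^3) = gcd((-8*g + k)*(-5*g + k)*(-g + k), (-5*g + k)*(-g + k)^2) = 5*g^2 - 6*g*k + k^2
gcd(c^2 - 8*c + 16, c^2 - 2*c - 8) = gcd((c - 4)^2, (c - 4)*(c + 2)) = c - 4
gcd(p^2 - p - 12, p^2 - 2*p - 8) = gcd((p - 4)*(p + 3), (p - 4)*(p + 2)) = p - 4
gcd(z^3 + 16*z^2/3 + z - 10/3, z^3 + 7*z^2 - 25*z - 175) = z + 5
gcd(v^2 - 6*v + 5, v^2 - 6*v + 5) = v^2 - 6*v + 5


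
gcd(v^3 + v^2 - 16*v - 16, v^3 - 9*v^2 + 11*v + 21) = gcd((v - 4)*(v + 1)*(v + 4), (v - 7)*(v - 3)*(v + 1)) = v + 1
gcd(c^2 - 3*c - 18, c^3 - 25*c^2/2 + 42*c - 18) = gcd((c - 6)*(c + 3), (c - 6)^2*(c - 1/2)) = c - 6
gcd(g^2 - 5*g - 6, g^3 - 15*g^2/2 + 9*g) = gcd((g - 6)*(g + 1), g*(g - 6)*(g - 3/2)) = g - 6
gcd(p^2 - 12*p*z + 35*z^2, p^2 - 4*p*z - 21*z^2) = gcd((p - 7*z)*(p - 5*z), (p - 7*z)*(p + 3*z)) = -p + 7*z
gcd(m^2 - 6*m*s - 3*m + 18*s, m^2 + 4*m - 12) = 1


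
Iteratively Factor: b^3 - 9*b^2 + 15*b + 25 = (b - 5)*(b^2 - 4*b - 5) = (b - 5)*(b + 1)*(b - 5)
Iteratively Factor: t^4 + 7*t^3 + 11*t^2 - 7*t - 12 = (t - 1)*(t^3 + 8*t^2 + 19*t + 12) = (t - 1)*(t + 3)*(t^2 + 5*t + 4) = (t - 1)*(t + 3)*(t + 4)*(t + 1)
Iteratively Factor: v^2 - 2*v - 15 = (v - 5)*(v + 3)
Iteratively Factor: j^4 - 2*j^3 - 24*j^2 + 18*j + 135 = (j + 3)*(j^3 - 5*j^2 - 9*j + 45) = (j - 3)*(j + 3)*(j^2 - 2*j - 15) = (j - 5)*(j - 3)*(j + 3)*(j + 3)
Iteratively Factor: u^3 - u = (u)*(u^2 - 1) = u*(u + 1)*(u - 1)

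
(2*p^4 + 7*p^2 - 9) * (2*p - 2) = 4*p^5 - 4*p^4 + 14*p^3 - 14*p^2 - 18*p + 18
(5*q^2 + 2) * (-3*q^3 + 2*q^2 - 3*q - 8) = -15*q^5 + 10*q^4 - 21*q^3 - 36*q^2 - 6*q - 16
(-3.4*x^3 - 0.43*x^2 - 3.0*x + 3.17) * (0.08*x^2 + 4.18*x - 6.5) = -0.272*x^5 - 14.2464*x^4 + 20.0626*x^3 - 9.4914*x^2 + 32.7506*x - 20.605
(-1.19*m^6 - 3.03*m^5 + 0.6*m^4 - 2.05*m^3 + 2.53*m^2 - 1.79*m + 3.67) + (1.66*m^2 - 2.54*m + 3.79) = -1.19*m^6 - 3.03*m^5 + 0.6*m^4 - 2.05*m^3 + 4.19*m^2 - 4.33*m + 7.46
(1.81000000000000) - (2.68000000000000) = -0.870000000000000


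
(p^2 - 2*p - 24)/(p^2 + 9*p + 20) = (p - 6)/(p + 5)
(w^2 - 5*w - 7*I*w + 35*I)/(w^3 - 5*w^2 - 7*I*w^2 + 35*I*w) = 1/w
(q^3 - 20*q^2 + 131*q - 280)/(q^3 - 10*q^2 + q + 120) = (q - 7)/(q + 3)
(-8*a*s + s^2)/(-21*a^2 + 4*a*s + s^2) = s*(-8*a + s)/(-21*a^2 + 4*a*s + s^2)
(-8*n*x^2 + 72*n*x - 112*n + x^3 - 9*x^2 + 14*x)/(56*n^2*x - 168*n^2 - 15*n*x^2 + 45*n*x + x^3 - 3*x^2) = (x^2 - 9*x + 14)/(-7*n*x + 21*n + x^2 - 3*x)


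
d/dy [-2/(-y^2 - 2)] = -4*y/(y^2 + 2)^2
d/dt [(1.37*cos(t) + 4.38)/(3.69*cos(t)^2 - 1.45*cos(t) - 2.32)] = (5.0553*cos(t)^2 + 32.3244*cos(t) - 3.1726)*sin(t)/(13.6161*cos(t)^4 - 10.701*cos(t)^3 - 15.0191*cos(t)^2 + 6.728*cos(t) + 5.3824)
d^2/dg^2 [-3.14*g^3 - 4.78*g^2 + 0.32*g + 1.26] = -18.84*g - 9.56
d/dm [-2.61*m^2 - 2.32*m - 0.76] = -5.22*m - 2.32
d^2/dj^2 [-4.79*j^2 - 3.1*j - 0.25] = -9.58000000000000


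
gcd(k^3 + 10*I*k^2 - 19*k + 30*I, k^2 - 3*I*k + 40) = k + 5*I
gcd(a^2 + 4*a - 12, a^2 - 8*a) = 1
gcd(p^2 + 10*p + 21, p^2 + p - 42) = p + 7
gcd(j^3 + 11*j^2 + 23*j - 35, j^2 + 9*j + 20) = j + 5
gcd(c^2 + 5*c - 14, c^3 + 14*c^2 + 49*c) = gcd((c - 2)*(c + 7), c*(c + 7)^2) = c + 7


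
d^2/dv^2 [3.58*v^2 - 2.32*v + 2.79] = 7.16000000000000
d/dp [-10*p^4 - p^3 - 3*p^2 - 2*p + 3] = -40*p^3 - 3*p^2 - 6*p - 2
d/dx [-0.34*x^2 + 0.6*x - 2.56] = 0.6 - 0.68*x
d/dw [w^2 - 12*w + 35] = 2*w - 12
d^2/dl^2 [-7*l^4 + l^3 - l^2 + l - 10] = -84*l^2 + 6*l - 2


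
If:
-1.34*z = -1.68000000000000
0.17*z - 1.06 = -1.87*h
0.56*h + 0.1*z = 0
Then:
No Solution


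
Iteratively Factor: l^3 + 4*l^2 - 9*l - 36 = (l - 3)*(l^2 + 7*l + 12) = (l - 3)*(l + 3)*(l + 4)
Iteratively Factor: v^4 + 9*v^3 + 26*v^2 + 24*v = (v)*(v^3 + 9*v^2 + 26*v + 24) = v*(v + 2)*(v^2 + 7*v + 12) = v*(v + 2)*(v + 3)*(v + 4)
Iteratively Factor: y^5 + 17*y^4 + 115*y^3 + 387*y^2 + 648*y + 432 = (y + 3)*(y^4 + 14*y^3 + 73*y^2 + 168*y + 144) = (y + 3)*(y + 4)*(y^3 + 10*y^2 + 33*y + 36) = (y + 3)^2*(y + 4)*(y^2 + 7*y + 12) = (y + 3)^3*(y + 4)*(y + 4)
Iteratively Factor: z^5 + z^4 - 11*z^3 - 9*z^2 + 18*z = (z - 1)*(z^4 + 2*z^3 - 9*z^2 - 18*z) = z*(z - 1)*(z^3 + 2*z^2 - 9*z - 18) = z*(z - 1)*(z + 2)*(z^2 - 9) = z*(z - 1)*(z + 2)*(z + 3)*(z - 3)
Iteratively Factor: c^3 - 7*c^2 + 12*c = (c - 4)*(c^2 - 3*c) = c*(c - 4)*(c - 3)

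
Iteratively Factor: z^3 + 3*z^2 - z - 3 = (z + 1)*(z^2 + 2*z - 3) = (z - 1)*(z + 1)*(z + 3)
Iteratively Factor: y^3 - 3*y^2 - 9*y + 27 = (y - 3)*(y^2 - 9) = (y - 3)^2*(y + 3)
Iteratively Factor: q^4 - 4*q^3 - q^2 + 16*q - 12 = (q - 2)*(q^3 - 2*q^2 - 5*q + 6) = (q - 3)*(q - 2)*(q^2 + q - 2) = (q - 3)*(q - 2)*(q - 1)*(q + 2)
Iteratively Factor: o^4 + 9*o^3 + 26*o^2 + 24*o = (o)*(o^3 + 9*o^2 + 26*o + 24) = o*(o + 3)*(o^2 + 6*o + 8) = o*(o + 2)*(o + 3)*(o + 4)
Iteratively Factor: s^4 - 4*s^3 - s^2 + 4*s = (s - 1)*(s^3 - 3*s^2 - 4*s) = (s - 4)*(s - 1)*(s^2 + s) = s*(s - 4)*(s - 1)*(s + 1)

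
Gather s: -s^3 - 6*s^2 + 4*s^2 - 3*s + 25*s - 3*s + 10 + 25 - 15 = -s^3 - 2*s^2 + 19*s + 20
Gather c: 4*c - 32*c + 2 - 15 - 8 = -28*c - 21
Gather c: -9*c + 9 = 9 - 9*c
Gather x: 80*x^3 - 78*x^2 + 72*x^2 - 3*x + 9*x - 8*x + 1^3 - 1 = 80*x^3 - 6*x^2 - 2*x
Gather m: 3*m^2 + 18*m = 3*m^2 + 18*m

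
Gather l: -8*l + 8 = 8 - 8*l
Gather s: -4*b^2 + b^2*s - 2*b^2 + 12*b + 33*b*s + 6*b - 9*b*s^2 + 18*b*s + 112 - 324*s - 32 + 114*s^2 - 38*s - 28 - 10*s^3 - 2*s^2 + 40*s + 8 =-6*b^2 + 18*b - 10*s^3 + s^2*(112 - 9*b) + s*(b^2 + 51*b - 322) + 60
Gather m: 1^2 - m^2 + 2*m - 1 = -m^2 + 2*m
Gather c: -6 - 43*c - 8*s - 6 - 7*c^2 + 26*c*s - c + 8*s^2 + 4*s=-7*c^2 + c*(26*s - 44) + 8*s^2 - 4*s - 12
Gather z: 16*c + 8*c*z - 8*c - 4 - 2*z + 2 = 8*c + z*(8*c - 2) - 2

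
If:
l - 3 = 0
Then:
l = 3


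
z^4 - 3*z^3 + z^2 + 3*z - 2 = (z - 2)*(z - 1)^2*(z + 1)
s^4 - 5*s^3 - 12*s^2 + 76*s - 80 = (s - 5)*(s - 2)^2*(s + 4)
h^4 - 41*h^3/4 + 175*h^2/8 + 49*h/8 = h*(h - 7)*(h - 7/2)*(h + 1/4)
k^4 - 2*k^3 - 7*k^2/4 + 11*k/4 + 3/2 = (k - 2)*(k - 3/2)*(k + 1/2)*(k + 1)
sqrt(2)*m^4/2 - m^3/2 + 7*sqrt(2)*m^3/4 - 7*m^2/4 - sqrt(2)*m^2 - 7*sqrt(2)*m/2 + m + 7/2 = (m + 7/2)*(m - sqrt(2))*(m - sqrt(2)/2)*(sqrt(2)*m/2 + 1)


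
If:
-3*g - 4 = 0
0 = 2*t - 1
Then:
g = -4/3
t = 1/2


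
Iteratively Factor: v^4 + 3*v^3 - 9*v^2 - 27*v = (v + 3)*(v^3 - 9*v) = (v - 3)*(v + 3)*(v^2 + 3*v) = v*(v - 3)*(v + 3)*(v + 3)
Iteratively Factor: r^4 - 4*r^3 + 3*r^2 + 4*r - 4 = (r - 2)*(r^3 - 2*r^2 - r + 2) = (r - 2)^2*(r^2 - 1) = (r - 2)^2*(r - 1)*(r + 1)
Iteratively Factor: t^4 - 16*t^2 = (t - 4)*(t^3 + 4*t^2) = t*(t - 4)*(t^2 + 4*t) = t*(t - 4)*(t + 4)*(t)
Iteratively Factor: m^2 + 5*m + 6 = (m + 3)*(m + 2)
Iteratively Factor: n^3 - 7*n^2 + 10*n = (n)*(n^2 - 7*n + 10) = n*(n - 2)*(n - 5)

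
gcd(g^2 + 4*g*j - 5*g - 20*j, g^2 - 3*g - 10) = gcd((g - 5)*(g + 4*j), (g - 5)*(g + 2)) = g - 5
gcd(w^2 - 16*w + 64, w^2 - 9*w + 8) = w - 8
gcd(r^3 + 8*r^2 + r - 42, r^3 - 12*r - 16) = 1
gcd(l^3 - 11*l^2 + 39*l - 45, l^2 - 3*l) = l - 3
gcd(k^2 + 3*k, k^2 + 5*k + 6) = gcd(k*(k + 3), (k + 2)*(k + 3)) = k + 3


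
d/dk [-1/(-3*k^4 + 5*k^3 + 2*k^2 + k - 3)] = (-12*k^3 + 15*k^2 + 4*k + 1)/(-3*k^4 + 5*k^3 + 2*k^2 + k - 3)^2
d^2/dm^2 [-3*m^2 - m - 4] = -6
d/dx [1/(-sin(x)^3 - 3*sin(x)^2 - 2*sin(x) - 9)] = (3*sin(x)^2 + 6*sin(x) + 2)*cos(x)/(sin(x)^3 + 3*sin(x)^2 + 2*sin(x) + 9)^2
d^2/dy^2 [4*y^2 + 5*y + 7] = 8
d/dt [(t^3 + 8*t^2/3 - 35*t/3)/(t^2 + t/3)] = (9*t^2 + 6*t + 113)/(9*t^2 + 6*t + 1)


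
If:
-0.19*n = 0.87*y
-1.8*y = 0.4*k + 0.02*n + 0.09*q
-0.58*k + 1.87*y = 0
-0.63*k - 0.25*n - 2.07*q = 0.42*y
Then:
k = 0.00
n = 0.00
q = 0.00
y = 0.00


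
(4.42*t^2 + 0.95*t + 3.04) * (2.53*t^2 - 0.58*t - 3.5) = 11.1826*t^4 - 0.1601*t^3 - 8.3298*t^2 - 5.0882*t - 10.64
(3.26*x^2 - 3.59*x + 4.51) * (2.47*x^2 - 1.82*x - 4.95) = 8.0522*x^4 - 14.8005*x^3 + 1.5365*x^2 + 9.5623*x - 22.3245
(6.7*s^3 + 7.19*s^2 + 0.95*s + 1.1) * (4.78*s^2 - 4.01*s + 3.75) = 32.026*s^5 + 7.5012*s^4 + 0.834099999999999*s^3 + 28.411*s^2 - 0.8485*s + 4.125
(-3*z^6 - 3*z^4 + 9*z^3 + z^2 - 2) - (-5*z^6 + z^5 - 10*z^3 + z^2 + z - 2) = 2*z^6 - z^5 - 3*z^4 + 19*z^3 - z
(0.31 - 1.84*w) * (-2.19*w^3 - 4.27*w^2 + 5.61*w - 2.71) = 4.0296*w^4 + 7.1779*w^3 - 11.6461*w^2 + 6.7255*w - 0.8401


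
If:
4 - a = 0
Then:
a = 4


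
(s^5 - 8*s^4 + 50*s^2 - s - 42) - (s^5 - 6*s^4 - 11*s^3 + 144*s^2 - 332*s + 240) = -2*s^4 + 11*s^3 - 94*s^2 + 331*s - 282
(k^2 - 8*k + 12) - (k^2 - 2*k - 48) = 60 - 6*k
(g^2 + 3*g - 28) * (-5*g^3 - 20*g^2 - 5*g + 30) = -5*g^5 - 35*g^4 + 75*g^3 + 575*g^2 + 230*g - 840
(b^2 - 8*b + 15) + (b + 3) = b^2 - 7*b + 18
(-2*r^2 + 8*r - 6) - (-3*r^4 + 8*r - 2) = 3*r^4 - 2*r^2 - 4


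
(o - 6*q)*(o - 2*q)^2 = o^3 - 10*o^2*q + 28*o*q^2 - 24*q^3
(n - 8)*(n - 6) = n^2 - 14*n + 48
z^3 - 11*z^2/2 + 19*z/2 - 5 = (z - 5/2)*(z - 2)*(z - 1)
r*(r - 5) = r^2 - 5*r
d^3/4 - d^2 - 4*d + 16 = (d/4 + 1)*(d - 4)^2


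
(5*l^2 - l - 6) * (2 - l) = -5*l^3 + 11*l^2 + 4*l - 12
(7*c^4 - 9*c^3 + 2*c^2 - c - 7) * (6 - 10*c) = -70*c^5 + 132*c^4 - 74*c^3 + 22*c^2 + 64*c - 42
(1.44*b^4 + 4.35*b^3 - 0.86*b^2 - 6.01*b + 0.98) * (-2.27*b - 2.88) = -3.2688*b^5 - 14.0217*b^4 - 10.5758*b^3 + 16.1195*b^2 + 15.0842*b - 2.8224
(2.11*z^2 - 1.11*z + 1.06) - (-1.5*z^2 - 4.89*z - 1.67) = 3.61*z^2 + 3.78*z + 2.73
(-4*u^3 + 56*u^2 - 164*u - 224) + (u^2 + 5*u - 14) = -4*u^3 + 57*u^2 - 159*u - 238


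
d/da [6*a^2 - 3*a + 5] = 12*a - 3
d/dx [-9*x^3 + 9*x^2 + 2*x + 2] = -27*x^2 + 18*x + 2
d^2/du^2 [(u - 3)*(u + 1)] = 2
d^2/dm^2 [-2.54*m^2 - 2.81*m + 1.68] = -5.08000000000000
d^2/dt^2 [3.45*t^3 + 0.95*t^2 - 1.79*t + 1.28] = 20.7*t + 1.9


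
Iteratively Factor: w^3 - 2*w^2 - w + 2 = (w - 1)*(w^2 - w - 2) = (w - 2)*(w - 1)*(w + 1)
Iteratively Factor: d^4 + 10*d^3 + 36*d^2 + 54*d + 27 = (d + 3)*(d^3 + 7*d^2 + 15*d + 9) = (d + 1)*(d + 3)*(d^2 + 6*d + 9) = (d + 1)*(d + 3)^2*(d + 3)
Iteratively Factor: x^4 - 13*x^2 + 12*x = (x - 3)*(x^3 + 3*x^2 - 4*x) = (x - 3)*(x + 4)*(x^2 - x) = x*(x - 3)*(x + 4)*(x - 1)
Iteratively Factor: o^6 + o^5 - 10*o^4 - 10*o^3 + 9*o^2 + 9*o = (o + 1)*(o^5 - 10*o^3 + 9*o) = (o + 1)*(o + 3)*(o^4 - 3*o^3 - o^2 + 3*o) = (o + 1)^2*(o + 3)*(o^3 - 4*o^2 + 3*o) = o*(o + 1)^2*(o + 3)*(o^2 - 4*o + 3) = o*(o - 1)*(o + 1)^2*(o + 3)*(o - 3)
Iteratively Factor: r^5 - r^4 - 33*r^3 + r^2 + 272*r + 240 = (r + 3)*(r^4 - 4*r^3 - 21*r^2 + 64*r + 80) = (r - 4)*(r + 3)*(r^3 - 21*r - 20) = (r - 4)*(r + 3)*(r + 4)*(r^2 - 4*r - 5) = (r - 5)*(r - 4)*(r + 3)*(r + 4)*(r + 1)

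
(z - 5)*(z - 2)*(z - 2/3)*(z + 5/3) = z^4 - 6*z^3 + 17*z^2/9 + 160*z/9 - 100/9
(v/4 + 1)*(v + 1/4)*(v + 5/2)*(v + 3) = v^4/4 + 39*v^3/16 + 255*v^2/32 + 299*v/32 + 15/8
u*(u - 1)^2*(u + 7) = u^4 + 5*u^3 - 13*u^2 + 7*u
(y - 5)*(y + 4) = y^2 - y - 20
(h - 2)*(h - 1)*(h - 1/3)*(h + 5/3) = h^4 - 5*h^3/3 - 23*h^2/9 + 13*h/3 - 10/9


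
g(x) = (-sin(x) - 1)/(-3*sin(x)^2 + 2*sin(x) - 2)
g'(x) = (6*sin(x)*cos(x) - 2*cos(x))*(-sin(x) - 1)/(-3*sin(x)^2 + 2*sin(x) - 2)^2 - cos(x)/(-3*sin(x)^2 + 2*sin(x) - 2) = (-3*sin(x)^2 - 6*sin(x) + 4)*cos(x)/(3*sin(x)^2 - 2*sin(x) + 2)^2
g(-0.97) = 0.03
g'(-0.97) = 0.12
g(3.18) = 0.46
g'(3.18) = -0.97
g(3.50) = 0.21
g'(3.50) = -0.57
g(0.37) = 0.82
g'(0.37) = 0.48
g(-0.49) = 0.15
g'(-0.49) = 0.42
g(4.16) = 0.03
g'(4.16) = -0.11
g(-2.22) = 0.04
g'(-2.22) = -0.14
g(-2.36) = 0.06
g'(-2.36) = -0.20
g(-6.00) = 0.76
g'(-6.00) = 0.71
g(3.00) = 0.64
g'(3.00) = -0.97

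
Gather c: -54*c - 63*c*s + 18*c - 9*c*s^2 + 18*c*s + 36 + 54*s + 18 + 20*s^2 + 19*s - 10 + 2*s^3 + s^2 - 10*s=c*(-9*s^2 - 45*s - 36) + 2*s^3 + 21*s^2 + 63*s + 44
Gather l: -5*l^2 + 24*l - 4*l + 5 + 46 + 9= -5*l^2 + 20*l + 60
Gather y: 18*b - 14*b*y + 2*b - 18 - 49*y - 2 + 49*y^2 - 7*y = 20*b + 49*y^2 + y*(-14*b - 56) - 20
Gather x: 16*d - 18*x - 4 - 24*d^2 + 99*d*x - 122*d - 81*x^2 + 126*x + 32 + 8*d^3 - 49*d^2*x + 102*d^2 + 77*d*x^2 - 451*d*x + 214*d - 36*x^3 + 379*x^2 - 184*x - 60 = 8*d^3 + 78*d^2 + 108*d - 36*x^3 + x^2*(77*d + 298) + x*(-49*d^2 - 352*d - 76) - 32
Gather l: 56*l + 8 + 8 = 56*l + 16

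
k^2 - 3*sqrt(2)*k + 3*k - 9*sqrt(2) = (k + 3)*(k - 3*sqrt(2))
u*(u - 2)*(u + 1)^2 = u^4 - 3*u^2 - 2*u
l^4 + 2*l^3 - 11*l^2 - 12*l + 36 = (l - 2)^2*(l + 3)^2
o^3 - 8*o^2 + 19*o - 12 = (o - 4)*(o - 3)*(o - 1)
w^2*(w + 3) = w^3 + 3*w^2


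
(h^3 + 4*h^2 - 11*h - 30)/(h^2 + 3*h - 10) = (h^2 - h - 6)/(h - 2)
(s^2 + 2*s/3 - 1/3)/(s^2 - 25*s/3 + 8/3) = (s + 1)/(s - 8)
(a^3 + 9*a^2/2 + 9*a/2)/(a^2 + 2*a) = (2*a^2 + 9*a + 9)/(2*(a + 2))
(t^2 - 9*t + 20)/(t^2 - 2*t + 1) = (t^2 - 9*t + 20)/(t^2 - 2*t + 1)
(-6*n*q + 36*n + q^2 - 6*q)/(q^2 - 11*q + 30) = (-6*n + q)/(q - 5)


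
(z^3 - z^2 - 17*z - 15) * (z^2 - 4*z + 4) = z^5 - 5*z^4 - 9*z^3 + 49*z^2 - 8*z - 60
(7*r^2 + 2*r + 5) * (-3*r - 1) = -21*r^3 - 13*r^2 - 17*r - 5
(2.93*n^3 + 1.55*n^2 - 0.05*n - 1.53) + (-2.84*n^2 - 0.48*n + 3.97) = 2.93*n^3 - 1.29*n^2 - 0.53*n + 2.44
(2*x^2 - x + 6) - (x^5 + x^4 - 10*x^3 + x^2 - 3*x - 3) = -x^5 - x^4 + 10*x^3 + x^2 + 2*x + 9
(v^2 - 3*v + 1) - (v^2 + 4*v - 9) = 10 - 7*v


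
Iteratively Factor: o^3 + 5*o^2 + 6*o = (o + 3)*(o^2 + 2*o) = o*(o + 3)*(o + 2)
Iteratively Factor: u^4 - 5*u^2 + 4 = (u - 2)*(u^3 + 2*u^2 - u - 2) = (u - 2)*(u + 1)*(u^2 + u - 2) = (u - 2)*(u - 1)*(u + 1)*(u + 2)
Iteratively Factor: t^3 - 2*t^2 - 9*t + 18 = (t - 2)*(t^2 - 9) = (t - 2)*(t + 3)*(t - 3)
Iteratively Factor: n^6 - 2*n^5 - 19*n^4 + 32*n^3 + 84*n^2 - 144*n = (n - 2)*(n^5 - 19*n^3 - 6*n^2 + 72*n) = (n - 4)*(n - 2)*(n^4 + 4*n^3 - 3*n^2 - 18*n) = (n - 4)*(n - 2)*(n + 3)*(n^3 + n^2 - 6*n) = (n - 4)*(n - 2)*(n + 3)^2*(n^2 - 2*n) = n*(n - 4)*(n - 2)*(n + 3)^2*(n - 2)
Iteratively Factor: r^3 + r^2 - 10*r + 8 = (r - 1)*(r^2 + 2*r - 8) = (r - 1)*(r + 4)*(r - 2)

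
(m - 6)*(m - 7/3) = m^2 - 25*m/3 + 14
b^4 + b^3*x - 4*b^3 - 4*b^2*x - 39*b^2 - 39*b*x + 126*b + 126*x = (b - 7)*(b - 3)*(b + 6)*(b + x)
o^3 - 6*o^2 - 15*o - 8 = (o - 8)*(o + 1)^2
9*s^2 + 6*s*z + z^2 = (3*s + z)^2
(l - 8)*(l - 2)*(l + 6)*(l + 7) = l^4 + 3*l^3 - 72*l^2 - 212*l + 672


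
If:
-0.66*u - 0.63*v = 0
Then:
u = -0.954545454545455*v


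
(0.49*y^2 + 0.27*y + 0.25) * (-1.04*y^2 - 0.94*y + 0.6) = -0.5096*y^4 - 0.7414*y^3 - 0.2198*y^2 - 0.073*y + 0.15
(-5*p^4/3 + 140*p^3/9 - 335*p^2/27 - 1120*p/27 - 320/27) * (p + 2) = -5*p^5/3 + 110*p^4/9 + 505*p^3/27 - 1790*p^2/27 - 2560*p/27 - 640/27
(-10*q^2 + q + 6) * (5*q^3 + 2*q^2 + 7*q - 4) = -50*q^5 - 15*q^4 - 38*q^3 + 59*q^2 + 38*q - 24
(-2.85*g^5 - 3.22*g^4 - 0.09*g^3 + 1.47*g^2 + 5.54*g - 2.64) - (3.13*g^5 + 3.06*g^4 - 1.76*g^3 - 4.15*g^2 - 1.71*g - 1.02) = -5.98*g^5 - 6.28*g^4 + 1.67*g^3 + 5.62*g^2 + 7.25*g - 1.62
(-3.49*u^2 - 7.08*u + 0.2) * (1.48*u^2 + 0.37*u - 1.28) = -5.1652*u^4 - 11.7697*u^3 + 2.1436*u^2 + 9.1364*u - 0.256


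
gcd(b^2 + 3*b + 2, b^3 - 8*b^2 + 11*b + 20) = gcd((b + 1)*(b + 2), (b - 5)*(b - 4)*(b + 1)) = b + 1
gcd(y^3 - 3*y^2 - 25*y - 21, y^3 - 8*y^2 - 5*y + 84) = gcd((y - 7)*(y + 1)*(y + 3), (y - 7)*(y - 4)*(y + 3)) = y^2 - 4*y - 21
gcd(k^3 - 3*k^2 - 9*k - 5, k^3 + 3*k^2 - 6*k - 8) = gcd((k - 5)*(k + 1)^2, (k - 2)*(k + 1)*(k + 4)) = k + 1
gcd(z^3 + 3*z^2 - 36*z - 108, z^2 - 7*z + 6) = z - 6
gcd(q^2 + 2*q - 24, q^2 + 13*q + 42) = q + 6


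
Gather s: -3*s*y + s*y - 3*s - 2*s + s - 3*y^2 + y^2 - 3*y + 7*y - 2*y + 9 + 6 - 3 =s*(-2*y - 4) - 2*y^2 + 2*y + 12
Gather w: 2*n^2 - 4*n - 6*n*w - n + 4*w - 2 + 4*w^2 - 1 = 2*n^2 - 5*n + 4*w^2 + w*(4 - 6*n) - 3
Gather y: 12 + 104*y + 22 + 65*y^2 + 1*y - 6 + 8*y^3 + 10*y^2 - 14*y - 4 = 8*y^3 + 75*y^2 + 91*y + 24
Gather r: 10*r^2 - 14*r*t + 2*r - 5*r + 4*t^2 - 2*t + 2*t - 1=10*r^2 + r*(-14*t - 3) + 4*t^2 - 1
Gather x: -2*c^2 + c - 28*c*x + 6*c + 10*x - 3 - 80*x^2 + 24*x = -2*c^2 + 7*c - 80*x^2 + x*(34 - 28*c) - 3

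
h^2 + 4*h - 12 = (h - 2)*(h + 6)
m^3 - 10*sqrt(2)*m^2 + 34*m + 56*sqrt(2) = (m - 7*sqrt(2))*(m - 4*sqrt(2))*(m + sqrt(2))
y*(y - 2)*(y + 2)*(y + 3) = y^4 + 3*y^3 - 4*y^2 - 12*y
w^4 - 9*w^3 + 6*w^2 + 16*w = w*(w - 8)*(w - 2)*(w + 1)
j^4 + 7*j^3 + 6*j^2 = j^2*(j + 1)*(j + 6)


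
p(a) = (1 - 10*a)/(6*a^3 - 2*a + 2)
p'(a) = (1 - 10*a)*(2 - 18*a^2)/(6*a^3 - 2*a + 2)^2 - 10/(6*a^3 - 2*a + 2)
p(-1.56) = -0.94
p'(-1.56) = -1.66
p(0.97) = -1.57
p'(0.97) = 2.43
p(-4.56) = -0.08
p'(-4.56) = -0.04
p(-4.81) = -0.07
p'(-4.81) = -0.03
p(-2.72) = -0.25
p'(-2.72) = -0.20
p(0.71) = -2.24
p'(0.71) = 2.13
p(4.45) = -0.08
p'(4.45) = 0.04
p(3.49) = -0.14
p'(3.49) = 0.08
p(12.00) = -0.01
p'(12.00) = 0.00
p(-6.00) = -0.05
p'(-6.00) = -0.02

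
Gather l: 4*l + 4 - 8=4*l - 4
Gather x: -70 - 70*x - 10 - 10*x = -80*x - 80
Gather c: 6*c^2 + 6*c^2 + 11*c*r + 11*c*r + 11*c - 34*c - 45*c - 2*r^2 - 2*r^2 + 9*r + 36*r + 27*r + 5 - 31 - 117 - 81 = 12*c^2 + c*(22*r - 68) - 4*r^2 + 72*r - 224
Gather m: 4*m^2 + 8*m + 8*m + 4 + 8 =4*m^2 + 16*m + 12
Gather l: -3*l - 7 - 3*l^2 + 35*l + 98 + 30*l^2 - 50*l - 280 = 27*l^2 - 18*l - 189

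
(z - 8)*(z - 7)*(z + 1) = z^3 - 14*z^2 + 41*z + 56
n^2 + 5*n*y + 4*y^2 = (n + y)*(n + 4*y)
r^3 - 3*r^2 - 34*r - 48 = (r - 8)*(r + 2)*(r + 3)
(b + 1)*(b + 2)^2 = b^3 + 5*b^2 + 8*b + 4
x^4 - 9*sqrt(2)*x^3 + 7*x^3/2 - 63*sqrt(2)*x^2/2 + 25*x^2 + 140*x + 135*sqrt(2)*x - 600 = (x - 5/2)*(x + 6)*(x - 5*sqrt(2))*(x - 4*sqrt(2))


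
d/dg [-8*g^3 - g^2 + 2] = 2*g*(-12*g - 1)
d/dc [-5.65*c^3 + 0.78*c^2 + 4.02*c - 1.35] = -16.95*c^2 + 1.56*c + 4.02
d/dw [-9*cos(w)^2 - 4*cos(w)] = 2*(9*cos(w) + 2)*sin(w)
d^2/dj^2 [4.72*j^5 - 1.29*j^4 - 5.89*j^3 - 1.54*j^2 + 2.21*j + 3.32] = 94.4*j^3 - 15.48*j^2 - 35.34*j - 3.08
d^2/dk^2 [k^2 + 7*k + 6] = 2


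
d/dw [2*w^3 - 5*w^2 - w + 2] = 6*w^2 - 10*w - 1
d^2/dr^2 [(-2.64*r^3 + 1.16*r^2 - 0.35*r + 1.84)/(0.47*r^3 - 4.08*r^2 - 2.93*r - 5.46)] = (1.77635683940025e-15*r^7 - 9.61243999999999*r^6 - 22.2771540000001*r^5 - 62.808168*r^4 + 17.1635179999998*r^3 - 250.656648*r^2 - 265.12704*r + 29.97518)/(0.103823*r^9 - 2.703816*r^8 + 21.529713*r^7 - 37.824246*r^6 - 71.396571*r^5 - 332.633412*r^4 - 374.745545*r^3 - 505.514646*r^2 - 262.043964*r - 162.771336)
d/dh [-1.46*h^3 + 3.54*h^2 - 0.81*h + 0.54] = -4.38*h^2 + 7.08*h - 0.81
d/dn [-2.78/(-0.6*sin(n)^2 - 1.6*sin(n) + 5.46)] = -(3.336*sin(n) + 4.448)*cos(n)/(0.6*sin(n)^2 + 1.6*sin(n) - 5.46)^2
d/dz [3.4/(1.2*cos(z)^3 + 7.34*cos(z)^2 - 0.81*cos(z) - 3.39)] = (12.24*cos(z)^2 + 49.912*cos(z) - 2.754)*sin(z)/(1.2*cos(z)^3 + 7.34*cos(z)^2 - 0.81*cos(z) - 3.39)^2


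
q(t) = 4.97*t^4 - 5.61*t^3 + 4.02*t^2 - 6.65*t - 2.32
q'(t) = 19.88*t^3 - 16.83*t^2 + 8.04*t - 6.65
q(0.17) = -3.36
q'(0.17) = -5.67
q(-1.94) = 137.07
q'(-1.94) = -230.74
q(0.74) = -5.82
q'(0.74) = -1.86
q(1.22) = -3.63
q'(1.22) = 14.21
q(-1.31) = 40.54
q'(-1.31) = -90.76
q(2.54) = 121.66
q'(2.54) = 230.97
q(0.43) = -4.71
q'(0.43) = -4.72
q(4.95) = 2366.69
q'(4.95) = 2031.96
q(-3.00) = 607.85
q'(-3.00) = -719.00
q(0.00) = -2.32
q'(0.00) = -6.65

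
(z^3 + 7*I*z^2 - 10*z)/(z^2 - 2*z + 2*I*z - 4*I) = z*(z + 5*I)/(z - 2)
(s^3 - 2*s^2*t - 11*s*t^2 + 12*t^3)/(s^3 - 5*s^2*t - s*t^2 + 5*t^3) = (s^2 - s*t - 12*t^2)/(s^2 - 4*s*t - 5*t^2)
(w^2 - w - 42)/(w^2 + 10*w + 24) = (w - 7)/(w + 4)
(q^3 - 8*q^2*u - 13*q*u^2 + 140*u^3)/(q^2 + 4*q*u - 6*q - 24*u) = (q^2 - 12*q*u + 35*u^2)/(q - 6)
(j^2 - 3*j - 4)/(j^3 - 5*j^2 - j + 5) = (j - 4)/(j^2 - 6*j + 5)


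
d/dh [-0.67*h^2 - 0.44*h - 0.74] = -1.34*h - 0.44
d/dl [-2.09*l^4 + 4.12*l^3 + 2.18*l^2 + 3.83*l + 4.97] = -8.36*l^3 + 12.36*l^2 + 4.36*l + 3.83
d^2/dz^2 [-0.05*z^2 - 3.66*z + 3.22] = -0.100000000000000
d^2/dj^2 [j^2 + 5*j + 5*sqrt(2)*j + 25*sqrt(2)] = 2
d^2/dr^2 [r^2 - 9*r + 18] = 2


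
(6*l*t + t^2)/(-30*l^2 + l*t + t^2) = t/(-5*l + t)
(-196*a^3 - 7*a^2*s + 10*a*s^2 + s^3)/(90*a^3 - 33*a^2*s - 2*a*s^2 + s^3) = (-196*a^3 - 7*a^2*s + 10*a*s^2 + s^3)/(90*a^3 - 33*a^2*s - 2*a*s^2 + s^3)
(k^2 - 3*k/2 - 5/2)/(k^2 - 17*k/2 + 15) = (k + 1)/(k - 6)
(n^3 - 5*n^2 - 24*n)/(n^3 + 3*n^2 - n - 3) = n*(n - 8)/(n^2 - 1)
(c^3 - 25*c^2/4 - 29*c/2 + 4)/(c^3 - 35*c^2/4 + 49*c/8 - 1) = 2*(c + 2)/(2*c - 1)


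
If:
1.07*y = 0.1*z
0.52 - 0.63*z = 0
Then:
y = 0.08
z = 0.83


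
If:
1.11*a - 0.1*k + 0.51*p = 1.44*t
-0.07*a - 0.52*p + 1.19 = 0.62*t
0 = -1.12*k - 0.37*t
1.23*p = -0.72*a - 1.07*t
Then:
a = -7.40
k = 1.07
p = 7.15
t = -3.24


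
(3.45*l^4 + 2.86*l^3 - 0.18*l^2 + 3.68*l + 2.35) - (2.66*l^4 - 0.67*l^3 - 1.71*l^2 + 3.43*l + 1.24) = 0.79*l^4 + 3.53*l^3 + 1.53*l^2 + 0.25*l + 1.11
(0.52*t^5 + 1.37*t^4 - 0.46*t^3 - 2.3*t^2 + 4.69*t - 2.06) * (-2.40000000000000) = -1.248*t^5 - 3.288*t^4 + 1.104*t^3 + 5.52*t^2 - 11.256*t + 4.944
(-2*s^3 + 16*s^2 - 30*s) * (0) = 0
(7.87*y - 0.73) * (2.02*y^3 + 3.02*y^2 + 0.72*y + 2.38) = 15.8974*y^4 + 22.2928*y^3 + 3.4618*y^2 + 18.205*y - 1.7374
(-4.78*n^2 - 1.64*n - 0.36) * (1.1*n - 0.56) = -5.258*n^3 + 0.8728*n^2 + 0.5224*n + 0.2016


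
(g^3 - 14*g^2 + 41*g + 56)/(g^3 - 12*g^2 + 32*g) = (g^2 - 6*g - 7)/(g*(g - 4))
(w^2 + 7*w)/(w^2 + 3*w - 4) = w*(w + 7)/(w^2 + 3*w - 4)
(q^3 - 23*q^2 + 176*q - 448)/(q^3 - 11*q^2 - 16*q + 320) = (q - 7)/(q + 5)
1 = 1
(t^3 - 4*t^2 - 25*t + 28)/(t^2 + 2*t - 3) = (t^2 - 3*t - 28)/(t + 3)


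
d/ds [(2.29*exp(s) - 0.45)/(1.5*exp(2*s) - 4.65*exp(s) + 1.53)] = (-3.435*exp(2*s) + 1.35*exp(s) + 1.4112)*exp(s)/(2.25*exp(4*s) - 13.95*exp(3*s) + 26.2125*exp(2*s) - 14.229*exp(s) + 2.3409)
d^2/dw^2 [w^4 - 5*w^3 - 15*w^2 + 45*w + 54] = 12*w^2 - 30*w - 30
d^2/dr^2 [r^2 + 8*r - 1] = 2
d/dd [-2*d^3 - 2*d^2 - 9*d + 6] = -6*d^2 - 4*d - 9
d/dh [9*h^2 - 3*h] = 18*h - 3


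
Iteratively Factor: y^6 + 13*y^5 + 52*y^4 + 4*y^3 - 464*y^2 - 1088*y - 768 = (y + 4)*(y^5 + 9*y^4 + 16*y^3 - 60*y^2 - 224*y - 192) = (y + 4)^2*(y^4 + 5*y^3 - 4*y^2 - 44*y - 48) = (y + 4)^3*(y^3 + y^2 - 8*y - 12) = (y + 2)*(y + 4)^3*(y^2 - y - 6) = (y + 2)^2*(y + 4)^3*(y - 3)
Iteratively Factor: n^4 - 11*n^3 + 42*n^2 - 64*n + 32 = (n - 4)*(n^3 - 7*n^2 + 14*n - 8) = (n - 4)*(n - 1)*(n^2 - 6*n + 8) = (n - 4)^2*(n - 1)*(n - 2)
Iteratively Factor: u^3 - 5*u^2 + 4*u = (u - 1)*(u^2 - 4*u) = (u - 4)*(u - 1)*(u)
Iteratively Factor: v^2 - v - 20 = (v + 4)*(v - 5)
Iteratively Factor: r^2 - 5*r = (r - 5)*(r)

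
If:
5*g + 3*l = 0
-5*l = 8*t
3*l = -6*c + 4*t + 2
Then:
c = 22*t/15 + 1/3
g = 24*t/25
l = -8*t/5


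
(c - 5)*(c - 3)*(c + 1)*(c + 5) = c^4 - 2*c^3 - 28*c^2 + 50*c + 75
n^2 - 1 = (n - 1)*(n + 1)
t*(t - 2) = t^2 - 2*t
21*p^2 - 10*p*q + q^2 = (-7*p + q)*(-3*p + q)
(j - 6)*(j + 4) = j^2 - 2*j - 24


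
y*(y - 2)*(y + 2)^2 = y^4 + 2*y^3 - 4*y^2 - 8*y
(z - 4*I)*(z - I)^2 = z^3 - 6*I*z^2 - 9*z + 4*I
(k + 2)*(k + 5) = k^2 + 7*k + 10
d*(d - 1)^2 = d^3 - 2*d^2 + d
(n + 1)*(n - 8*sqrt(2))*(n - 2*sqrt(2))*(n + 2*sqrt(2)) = n^4 - 8*sqrt(2)*n^3 + n^3 - 8*sqrt(2)*n^2 - 8*n^2 - 8*n + 64*sqrt(2)*n + 64*sqrt(2)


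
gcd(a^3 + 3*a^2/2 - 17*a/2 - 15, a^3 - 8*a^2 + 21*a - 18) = a - 3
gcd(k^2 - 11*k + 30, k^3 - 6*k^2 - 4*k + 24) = k - 6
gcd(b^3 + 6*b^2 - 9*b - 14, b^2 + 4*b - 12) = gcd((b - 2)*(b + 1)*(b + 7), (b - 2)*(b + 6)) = b - 2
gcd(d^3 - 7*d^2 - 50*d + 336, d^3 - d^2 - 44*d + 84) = d^2 + d - 42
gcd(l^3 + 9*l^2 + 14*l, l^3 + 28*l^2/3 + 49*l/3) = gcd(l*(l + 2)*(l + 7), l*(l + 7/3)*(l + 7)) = l^2 + 7*l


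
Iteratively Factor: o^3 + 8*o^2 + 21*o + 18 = (o + 2)*(o^2 + 6*o + 9) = (o + 2)*(o + 3)*(o + 3)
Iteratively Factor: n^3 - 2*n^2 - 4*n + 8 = (n - 2)*(n^2 - 4) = (n - 2)^2*(n + 2)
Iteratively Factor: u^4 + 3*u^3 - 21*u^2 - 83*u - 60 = (u + 3)*(u^3 - 21*u - 20) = (u + 1)*(u + 3)*(u^2 - u - 20) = (u + 1)*(u + 3)*(u + 4)*(u - 5)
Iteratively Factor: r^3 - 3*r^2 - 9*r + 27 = (r - 3)*(r^2 - 9) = (r - 3)*(r + 3)*(r - 3)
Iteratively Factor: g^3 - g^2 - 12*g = (g)*(g^2 - g - 12) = g*(g - 4)*(g + 3)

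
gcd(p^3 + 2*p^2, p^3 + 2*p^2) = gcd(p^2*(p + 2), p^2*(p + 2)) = p^3 + 2*p^2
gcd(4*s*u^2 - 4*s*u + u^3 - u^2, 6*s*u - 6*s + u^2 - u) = u - 1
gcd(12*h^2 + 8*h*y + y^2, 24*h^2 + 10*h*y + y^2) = 6*h + y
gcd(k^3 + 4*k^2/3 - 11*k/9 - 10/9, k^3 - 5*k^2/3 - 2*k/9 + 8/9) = k^2 - k/3 - 2/3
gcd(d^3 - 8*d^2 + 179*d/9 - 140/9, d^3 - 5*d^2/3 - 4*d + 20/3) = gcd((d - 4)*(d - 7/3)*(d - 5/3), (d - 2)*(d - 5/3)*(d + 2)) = d - 5/3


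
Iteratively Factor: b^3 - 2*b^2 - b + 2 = (b - 1)*(b^2 - b - 2) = (b - 1)*(b + 1)*(b - 2)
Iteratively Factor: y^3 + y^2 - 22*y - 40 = (y + 4)*(y^2 - 3*y - 10) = (y + 2)*(y + 4)*(y - 5)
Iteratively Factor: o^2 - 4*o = (o - 4)*(o)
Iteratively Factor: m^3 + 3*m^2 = (m)*(m^2 + 3*m) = m^2*(m + 3)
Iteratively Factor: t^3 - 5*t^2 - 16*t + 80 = (t + 4)*(t^2 - 9*t + 20) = (t - 5)*(t + 4)*(t - 4)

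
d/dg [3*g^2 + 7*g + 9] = 6*g + 7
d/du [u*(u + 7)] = 2*u + 7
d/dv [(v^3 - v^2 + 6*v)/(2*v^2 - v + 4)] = (2*v^4 - 2*v^3 + v^2 - 8*v + 24)/(4*v^4 - 4*v^3 + 17*v^2 - 8*v + 16)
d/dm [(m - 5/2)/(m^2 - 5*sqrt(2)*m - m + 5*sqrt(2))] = (m^2 - 5*sqrt(2)*m - m + (2*m - 5)*(-2*m + 1 + 5*sqrt(2))/2 + 5*sqrt(2))/(m^2 - 5*sqrt(2)*m - m + 5*sqrt(2))^2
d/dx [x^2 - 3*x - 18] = 2*x - 3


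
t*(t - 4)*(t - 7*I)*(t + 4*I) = t^4 - 4*t^3 - 3*I*t^3 + 28*t^2 + 12*I*t^2 - 112*t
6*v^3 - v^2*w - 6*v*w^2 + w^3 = (-6*v + w)*(-v + w)*(v + w)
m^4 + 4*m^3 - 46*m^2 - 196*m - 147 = (m - 7)*(m + 1)*(m + 3)*(m + 7)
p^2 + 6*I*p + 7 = (p - I)*(p + 7*I)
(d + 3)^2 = d^2 + 6*d + 9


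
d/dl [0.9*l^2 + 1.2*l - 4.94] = 1.8*l + 1.2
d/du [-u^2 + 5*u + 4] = 5 - 2*u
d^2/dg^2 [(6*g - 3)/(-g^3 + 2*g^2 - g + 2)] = 6*(-(2*g - 1)*(3*g^2 - 4*g + 1)^2 + (6*g^2 - 8*g + (2*g - 1)*(3*g - 2) + 2)*(g^3 - 2*g^2 + g - 2))/(g^3 - 2*g^2 + g - 2)^3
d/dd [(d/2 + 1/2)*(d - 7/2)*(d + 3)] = 3*d^2/2 + d/2 - 11/2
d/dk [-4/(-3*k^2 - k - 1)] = 4*(-6*k - 1)/(3*k^2 + k + 1)^2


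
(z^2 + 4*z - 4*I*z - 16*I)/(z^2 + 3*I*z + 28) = (z + 4)/(z + 7*I)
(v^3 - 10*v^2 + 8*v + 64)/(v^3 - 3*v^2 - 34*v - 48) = (v - 4)/(v + 3)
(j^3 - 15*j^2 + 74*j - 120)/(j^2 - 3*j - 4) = (j^2 - 11*j + 30)/(j + 1)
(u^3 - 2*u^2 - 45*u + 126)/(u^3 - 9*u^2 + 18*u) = (u + 7)/u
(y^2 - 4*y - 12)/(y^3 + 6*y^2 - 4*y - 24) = (y - 6)/(y^2 + 4*y - 12)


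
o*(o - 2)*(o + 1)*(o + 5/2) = o^4 + 3*o^3/2 - 9*o^2/2 - 5*o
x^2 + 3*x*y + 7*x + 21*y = (x + 7)*(x + 3*y)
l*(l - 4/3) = l^2 - 4*l/3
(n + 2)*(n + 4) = n^2 + 6*n + 8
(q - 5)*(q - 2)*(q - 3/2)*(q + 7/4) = q^4 - 27*q^3/4 + 45*q^2/8 + 167*q/8 - 105/4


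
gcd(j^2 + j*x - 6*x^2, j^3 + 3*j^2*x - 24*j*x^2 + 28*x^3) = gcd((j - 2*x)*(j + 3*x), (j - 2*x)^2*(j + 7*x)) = -j + 2*x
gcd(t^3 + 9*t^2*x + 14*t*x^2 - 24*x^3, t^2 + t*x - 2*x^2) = -t + x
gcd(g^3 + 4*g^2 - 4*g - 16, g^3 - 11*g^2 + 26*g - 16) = g - 2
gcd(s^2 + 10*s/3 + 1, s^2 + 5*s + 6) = s + 3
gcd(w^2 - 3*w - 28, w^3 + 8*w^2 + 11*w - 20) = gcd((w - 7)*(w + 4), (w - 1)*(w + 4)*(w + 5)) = w + 4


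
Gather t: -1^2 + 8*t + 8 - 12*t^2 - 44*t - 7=-12*t^2 - 36*t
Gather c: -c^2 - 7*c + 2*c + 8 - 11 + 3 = -c^2 - 5*c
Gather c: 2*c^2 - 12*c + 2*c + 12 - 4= 2*c^2 - 10*c + 8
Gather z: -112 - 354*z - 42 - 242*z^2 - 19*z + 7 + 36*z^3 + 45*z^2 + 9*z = 36*z^3 - 197*z^2 - 364*z - 147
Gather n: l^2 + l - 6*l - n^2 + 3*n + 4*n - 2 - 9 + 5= l^2 - 5*l - n^2 + 7*n - 6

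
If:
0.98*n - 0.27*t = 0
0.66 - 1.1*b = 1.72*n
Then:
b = 0.6 - 0.430797773654917*t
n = 0.275510204081633*t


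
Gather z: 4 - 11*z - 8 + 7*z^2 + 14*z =7*z^2 + 3*z - 4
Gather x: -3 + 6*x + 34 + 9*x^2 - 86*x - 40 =9*x^2 - 80*x - 9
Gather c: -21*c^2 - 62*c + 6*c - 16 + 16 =-21*c^2 - 56*c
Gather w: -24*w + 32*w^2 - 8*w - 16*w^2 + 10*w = 16*w^2 - 22*w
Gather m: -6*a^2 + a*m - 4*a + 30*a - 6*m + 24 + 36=-6*a^2 + 26*a + m*(a - 6) + 60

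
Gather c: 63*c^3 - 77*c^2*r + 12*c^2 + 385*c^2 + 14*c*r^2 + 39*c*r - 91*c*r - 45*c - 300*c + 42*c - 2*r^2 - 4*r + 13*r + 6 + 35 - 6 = 63*c^3 + c^2*(397 - 77*r) + c*(14*r^2 - 52*r - 303) - 2*r^2 + 9*r + 35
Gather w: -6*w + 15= 15 - 6*w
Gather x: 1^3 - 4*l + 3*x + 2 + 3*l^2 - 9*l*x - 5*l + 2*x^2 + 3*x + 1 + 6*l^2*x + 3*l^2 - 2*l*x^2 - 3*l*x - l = 6*l^2 - 10*l + x^2*(2 - 2*l) + x*(6*l^2 - 12*l + 6) + 4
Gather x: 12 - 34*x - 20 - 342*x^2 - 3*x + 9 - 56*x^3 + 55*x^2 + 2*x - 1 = -56*x^3 - 287*x^2 - 35*x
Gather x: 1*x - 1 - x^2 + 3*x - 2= -x^2 + 4*x - 3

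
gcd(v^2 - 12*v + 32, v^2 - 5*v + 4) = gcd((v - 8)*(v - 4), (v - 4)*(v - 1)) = v - 4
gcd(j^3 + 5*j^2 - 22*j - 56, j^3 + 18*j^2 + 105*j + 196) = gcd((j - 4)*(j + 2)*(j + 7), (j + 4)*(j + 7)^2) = j + 7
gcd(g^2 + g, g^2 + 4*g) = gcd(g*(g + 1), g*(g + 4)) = g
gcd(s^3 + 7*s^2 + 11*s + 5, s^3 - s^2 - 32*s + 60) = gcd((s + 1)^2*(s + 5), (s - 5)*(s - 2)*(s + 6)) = 1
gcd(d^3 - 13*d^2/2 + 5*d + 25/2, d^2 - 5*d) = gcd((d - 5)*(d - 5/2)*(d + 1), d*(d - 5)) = d - 5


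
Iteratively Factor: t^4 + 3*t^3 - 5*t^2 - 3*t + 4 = (t - 1)*(t^3 + 4*t^2 - t - 4) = (t - 1)*(t + 1)*(t^2 + 3*t - 4) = (t - 1)*(t + 1)*(t + 4)*(t - 1)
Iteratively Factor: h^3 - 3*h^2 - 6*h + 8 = (h - 4)*(h^2 + h - 2) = (h - 4)*(h + 2)*(h - 1)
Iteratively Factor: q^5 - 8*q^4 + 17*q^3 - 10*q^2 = (q - 1)*(q^4 - 7*q^3 + 10*q^2) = q*(q - 1)*(q^3 - 7*q^2 + 10*q) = q^2*(q - 1)*(q^2 - 7*q + 10) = q^2*(q - 5)*(q - 1)*(q - 2)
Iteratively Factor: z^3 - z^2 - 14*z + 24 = (z - 2)*(z^2 + z - 12) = (z - 3)*(z - 2)*(z + 4)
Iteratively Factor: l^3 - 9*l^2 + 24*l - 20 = (l - 5)*(l^2 - 4*l + 4) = (l - 5)*(l - 2)*(l - 2)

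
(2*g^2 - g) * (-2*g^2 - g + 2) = -4*g^4 + 5*g^2 - 2*g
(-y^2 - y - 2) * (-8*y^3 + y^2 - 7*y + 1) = 8*y^5 + 7*y^4 + 22*y^3 + 4*y^2 + 13*y - 2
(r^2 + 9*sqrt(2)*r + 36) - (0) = r^2 + 9*sqrt(2)*r + 36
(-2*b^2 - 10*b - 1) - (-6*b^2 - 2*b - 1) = 4*b^2 - 8*b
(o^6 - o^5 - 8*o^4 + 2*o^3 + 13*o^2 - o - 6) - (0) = o^6 - o^5 - 8*o^4 + 2*o^3 + 13*o^2 - o - 6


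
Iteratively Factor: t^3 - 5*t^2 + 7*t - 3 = (t - 3)*(t^2 - 2*t + 1) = (t - 3)*(t - 1)*(t - 1)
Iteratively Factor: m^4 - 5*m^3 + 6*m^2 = (m - 2)*(m^3 - 3*m^2) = m*(m - 2)*(m^2 - 3*m) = m^2*(m - 2)*(m - 3)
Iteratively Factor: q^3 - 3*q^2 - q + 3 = (q - 3)*(q^2 - 1) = (q - 3)*(q - 1)*(q + 1)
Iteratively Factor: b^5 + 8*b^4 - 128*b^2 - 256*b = (b)*(b^4 + 8*b^3 - 128*b - 256) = b*(b - 4)*(b^3 + 12*b^2 + 48*b + 64) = b*(b - 4)*(b + 4)*(b^2 + 8*b + 16) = b*(b - 4)*(b + 4)^2*(b + 4)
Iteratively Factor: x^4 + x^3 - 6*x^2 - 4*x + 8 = (x - 2)*(x^3 + 3*x^2 - 4) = (x - 2)*(x - 1)*(x^2 + 4*x + 4) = (x - 2)*(x - 1)*(x + 2)*(x + 2)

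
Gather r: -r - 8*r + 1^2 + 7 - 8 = -9*r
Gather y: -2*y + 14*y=12*y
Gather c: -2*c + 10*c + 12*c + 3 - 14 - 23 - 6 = 20*c - 40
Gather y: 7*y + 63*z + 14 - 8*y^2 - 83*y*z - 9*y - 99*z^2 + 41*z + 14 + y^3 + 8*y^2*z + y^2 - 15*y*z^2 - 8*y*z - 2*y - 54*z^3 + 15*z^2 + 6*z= y^3 + y^2*(8*z - 7) + y*(-15*z^2 - 91*z - 4) - 54*z^3 - 84*z^2 + 110*z + 28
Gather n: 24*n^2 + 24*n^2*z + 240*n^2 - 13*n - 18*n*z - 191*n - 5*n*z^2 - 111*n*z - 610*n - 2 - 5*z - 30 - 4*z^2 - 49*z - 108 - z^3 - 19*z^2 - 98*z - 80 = n^2*(24*z + 264) + n*(-5*z^2 - 129*z - 814) - z^3 - 23*z^2 - 152*z - 220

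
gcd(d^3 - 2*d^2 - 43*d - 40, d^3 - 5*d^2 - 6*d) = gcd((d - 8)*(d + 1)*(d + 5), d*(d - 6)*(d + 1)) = d + 1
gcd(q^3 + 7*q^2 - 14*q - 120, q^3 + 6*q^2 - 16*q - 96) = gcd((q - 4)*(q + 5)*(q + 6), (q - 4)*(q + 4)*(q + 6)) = q^2 + 2*q - 24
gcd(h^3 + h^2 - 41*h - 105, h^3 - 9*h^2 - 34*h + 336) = h - 7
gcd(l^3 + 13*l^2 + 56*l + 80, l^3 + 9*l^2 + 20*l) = l^2 + 9*l + 20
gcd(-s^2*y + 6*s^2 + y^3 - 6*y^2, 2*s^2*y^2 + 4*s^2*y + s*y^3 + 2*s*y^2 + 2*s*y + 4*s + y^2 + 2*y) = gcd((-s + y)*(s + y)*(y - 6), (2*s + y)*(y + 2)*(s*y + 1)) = 1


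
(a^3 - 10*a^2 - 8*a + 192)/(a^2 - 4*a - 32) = a - 6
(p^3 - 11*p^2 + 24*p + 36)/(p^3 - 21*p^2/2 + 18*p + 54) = 2*(p + 1)/(2*p + 3)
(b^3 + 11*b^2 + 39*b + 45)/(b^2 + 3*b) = b + 8 + 15/b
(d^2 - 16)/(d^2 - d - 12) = (d + 4)/(d + 3)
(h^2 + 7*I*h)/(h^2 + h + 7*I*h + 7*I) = h/(h + 1)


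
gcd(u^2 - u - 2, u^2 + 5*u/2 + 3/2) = u + 1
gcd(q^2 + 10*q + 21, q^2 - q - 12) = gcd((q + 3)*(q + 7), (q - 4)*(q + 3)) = q + 3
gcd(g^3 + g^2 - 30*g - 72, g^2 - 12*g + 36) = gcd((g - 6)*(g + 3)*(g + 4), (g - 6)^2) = g - 6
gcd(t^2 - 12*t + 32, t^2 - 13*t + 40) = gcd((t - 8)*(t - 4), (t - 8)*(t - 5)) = t - 8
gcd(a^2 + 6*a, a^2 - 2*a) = a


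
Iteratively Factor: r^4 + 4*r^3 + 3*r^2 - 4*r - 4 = (r - 1)*(r^3 + 5*r^2 + 8*r + 4) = (r - 1)*(r + 2)*(r^2 + 3*r + 2) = (r - 1)*(r + 2)^2*(r + 1)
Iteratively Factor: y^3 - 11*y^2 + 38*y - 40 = (y - 2)*(y^2 - 9*y + 20) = (y - 4)*(y - 2)*(y - 5)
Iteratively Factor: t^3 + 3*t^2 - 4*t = (t + 4)*(t^2 - t) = (t - 1)*(t + 4)*(t)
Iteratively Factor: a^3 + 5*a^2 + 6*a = (a + 2)*(a^2 + 3*a) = (a + 2)*(a + 3)*(a)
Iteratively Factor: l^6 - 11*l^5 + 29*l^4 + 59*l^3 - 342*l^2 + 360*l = (l)*(l^5 - 11*l^4 + 29*l^3 + 59*l^2 - 342*l + 360) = l*(l - 5)*(l^4 - 6*l^3 - l^2 + 54*l - 72) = l*(l - 5)*(l - 2)*(l^3 - 4*l^2 - 9*l + 36) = l*(l - 5)*(l - 3)*(l - 2)*(l^2 - l - 12) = l*(l - 5)*(l - 4)*(l - 3)*(l - 2)*(l + 3)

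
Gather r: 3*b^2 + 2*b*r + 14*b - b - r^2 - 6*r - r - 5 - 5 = 3*b^2 + 13*b - r^2 + r*(2*b - 7) - 10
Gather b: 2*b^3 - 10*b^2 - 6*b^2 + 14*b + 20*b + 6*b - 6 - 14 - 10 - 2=2*b^3 - 16*b^2 + 40*b - 32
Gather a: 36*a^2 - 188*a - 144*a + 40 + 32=36*a^2 - 332*a + 72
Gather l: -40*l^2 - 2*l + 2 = -40*l^2 - 2*l + 2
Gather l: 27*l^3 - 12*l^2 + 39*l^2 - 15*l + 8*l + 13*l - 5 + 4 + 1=27*l^3 + 27*l^2 + 6*l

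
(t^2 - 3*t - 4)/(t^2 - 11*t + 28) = (t + 1)/(t - 7)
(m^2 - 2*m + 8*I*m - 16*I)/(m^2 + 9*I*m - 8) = (m - 2)/(m + I)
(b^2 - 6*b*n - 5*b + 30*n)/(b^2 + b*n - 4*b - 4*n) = (b^2 - 6*b*n - 5*b + 30*n)/(b^2 + b*n - 4*b - 4*n)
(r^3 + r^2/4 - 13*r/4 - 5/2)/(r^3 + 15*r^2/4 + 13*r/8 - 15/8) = 2*(r^2 - r - 2)/(2*r^2 + 5*r - 3)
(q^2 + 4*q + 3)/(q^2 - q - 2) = (q + 3)/(q - 2)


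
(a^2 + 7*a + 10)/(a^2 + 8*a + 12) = (a + 5)/(a + 6)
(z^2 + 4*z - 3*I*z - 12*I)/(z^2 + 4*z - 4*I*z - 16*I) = (z - 3*I)/(z - 4*I)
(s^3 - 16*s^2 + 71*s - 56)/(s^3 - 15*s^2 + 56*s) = (s - 1)/s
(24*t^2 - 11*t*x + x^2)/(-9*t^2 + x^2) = (-8*t + x)/(3*t + x)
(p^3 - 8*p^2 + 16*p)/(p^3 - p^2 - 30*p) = (-p^2 + 8*p - 16)/(-p^2 + p + 30)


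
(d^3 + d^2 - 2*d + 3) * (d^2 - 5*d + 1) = d^5 - 4*d^4 - 6*d^3 + 14*d^2 - 17*d + 3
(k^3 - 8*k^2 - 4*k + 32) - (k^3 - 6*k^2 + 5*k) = -2*k^2 - 9*k + 32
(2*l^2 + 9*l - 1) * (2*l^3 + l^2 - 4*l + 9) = 4*l^5 + 20*l^4 - l^3 - 19*l^2 + 85*l - 9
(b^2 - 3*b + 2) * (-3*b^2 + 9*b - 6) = -3*b^4 + 18*b^3 - 39*b^2 + 36*b - 12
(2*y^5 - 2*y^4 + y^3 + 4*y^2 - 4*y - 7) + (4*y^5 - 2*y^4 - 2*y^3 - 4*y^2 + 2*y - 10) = 6*y^5 - 4*y^4 - y^3 - 2*y - 17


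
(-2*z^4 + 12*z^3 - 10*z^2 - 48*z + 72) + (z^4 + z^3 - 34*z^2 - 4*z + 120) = -z^4 + 13*z^3 - 44*z^2 - 52*z + 192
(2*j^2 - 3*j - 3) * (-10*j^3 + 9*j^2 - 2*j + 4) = -20*j^5 + 48*j^4 - j^3 - 13*j^2 - 6*j - 12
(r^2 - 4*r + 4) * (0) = 0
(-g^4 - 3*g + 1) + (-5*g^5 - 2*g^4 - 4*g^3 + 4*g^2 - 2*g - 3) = -5*g^5 - 3*g^4 - 4*g^3 + 4*g^2 - 5*g - 2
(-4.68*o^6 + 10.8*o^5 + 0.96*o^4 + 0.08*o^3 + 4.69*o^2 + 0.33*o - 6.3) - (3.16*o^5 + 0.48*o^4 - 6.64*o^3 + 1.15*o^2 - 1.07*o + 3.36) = -4.68*o^6 + 7.64*o^5 + 0.48*o^4 + 6.72*o^3 + 3.54*o^2 + 1.4*o - 9.66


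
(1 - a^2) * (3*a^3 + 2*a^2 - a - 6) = -3*a^5 - 2*a^4 + 4*a^3 + 8*a^2 - a - 6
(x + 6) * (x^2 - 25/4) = x^3 + 6*x^2 - 25*x/4 - 75/2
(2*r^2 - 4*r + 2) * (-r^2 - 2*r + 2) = -2*r^4 + 10*r^2 - 12*r + 4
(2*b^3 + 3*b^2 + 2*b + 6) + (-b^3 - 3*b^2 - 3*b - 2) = b^3 - b + 4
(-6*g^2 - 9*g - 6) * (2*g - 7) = -12*g^3 + 24*g^2 + 51*g + 42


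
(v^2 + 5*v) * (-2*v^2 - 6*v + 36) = -2*v^4 - 16*v^3 + 6*v^2 + 180*v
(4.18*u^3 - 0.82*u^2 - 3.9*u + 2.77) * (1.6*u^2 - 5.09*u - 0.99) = 6.688*u^5 - 22.5882*u^4 - 6.2044*u^3 + 25.0948*u^2 - 10.2383*u - 2.7423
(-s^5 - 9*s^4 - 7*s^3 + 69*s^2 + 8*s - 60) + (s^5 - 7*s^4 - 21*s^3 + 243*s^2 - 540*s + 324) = -16*s^4 - 28*s^3 + 312*s^2 - 532*s + 264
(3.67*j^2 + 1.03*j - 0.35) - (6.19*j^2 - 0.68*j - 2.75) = -2.52*j^2 + 1.71*j + 2.4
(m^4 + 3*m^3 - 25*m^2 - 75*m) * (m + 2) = m^5 + 5*m^4 - 19*m^3 - 125*m^2 - 150*m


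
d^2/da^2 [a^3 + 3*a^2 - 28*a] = 6*a + 6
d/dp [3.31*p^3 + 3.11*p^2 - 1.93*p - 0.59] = 9.93*p^2 + 6.22*p - 1.93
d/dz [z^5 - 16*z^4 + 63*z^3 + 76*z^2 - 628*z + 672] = 5*z^4 - 64*z^3 + 189*z^2 + 152*z - 628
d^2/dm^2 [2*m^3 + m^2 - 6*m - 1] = 12*m + 2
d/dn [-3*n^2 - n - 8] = -6*n - 1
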